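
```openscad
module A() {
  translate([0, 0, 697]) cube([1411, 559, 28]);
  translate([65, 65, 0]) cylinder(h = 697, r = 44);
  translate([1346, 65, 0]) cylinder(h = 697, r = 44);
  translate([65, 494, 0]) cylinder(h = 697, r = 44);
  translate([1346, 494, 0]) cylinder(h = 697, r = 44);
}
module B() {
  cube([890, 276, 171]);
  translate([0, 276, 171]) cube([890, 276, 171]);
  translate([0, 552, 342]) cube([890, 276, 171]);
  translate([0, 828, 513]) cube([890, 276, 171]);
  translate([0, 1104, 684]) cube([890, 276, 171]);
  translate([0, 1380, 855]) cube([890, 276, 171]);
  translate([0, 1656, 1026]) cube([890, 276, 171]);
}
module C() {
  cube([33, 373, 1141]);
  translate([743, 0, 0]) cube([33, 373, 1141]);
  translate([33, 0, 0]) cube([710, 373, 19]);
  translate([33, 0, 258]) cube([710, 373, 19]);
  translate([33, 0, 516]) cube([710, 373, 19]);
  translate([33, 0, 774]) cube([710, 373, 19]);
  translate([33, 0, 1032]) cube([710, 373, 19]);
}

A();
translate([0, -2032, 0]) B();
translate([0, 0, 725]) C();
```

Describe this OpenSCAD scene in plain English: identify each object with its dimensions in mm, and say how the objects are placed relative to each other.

A is a table: top 1411 mm (x) × 559 mm (y), 28 mm thick, upper face at z = 725 mm, on four round legs of 88 mm diameter, each leg's bounding box inset 21 mm from the nearest pair of top edges, running from z = 0 to the bottom of the top.

B is a straight staircase of 7 solid steps. Each step is 890 mm wide (x), 276 mm deep (y, the going) and 171 mm tall (the rise). The first step rests on the floor; each subsequent step sits one going further in +y and one rise higher in +z, directly behind and above the previous step with no overlap.

C is a bookshelf 776 mm wide overall, 373 mm deep and 1141 mm tall. The two sides are 33 mm thick vertical panels. 5 horizontal shelves of 19 mm thickness span between the inner faces of the sides; the lowest shelf sits on the floor and shelves are stacked with a clear vertical gap of 239 mm between each pair.

The staircase is on the floor beside the table on its −y side. The bookshelf is on top of the table.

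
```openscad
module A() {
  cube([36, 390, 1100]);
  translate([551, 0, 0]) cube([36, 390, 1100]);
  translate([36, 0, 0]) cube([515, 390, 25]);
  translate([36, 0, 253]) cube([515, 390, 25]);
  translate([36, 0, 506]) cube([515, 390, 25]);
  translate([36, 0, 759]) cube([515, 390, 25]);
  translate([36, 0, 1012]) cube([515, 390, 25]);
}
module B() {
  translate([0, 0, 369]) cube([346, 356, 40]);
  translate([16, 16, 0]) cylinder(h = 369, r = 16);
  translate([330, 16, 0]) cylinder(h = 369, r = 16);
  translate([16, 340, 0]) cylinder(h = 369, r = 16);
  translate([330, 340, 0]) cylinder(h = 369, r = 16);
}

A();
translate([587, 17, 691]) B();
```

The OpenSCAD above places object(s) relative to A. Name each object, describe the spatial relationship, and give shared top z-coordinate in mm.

Both tops at z = 1100 mm.

A is a bookshelf. B is a stool. The stool is beside the bookshelf with their tops flush at z = 1100. The shared top z-coordinate is 1100 mm.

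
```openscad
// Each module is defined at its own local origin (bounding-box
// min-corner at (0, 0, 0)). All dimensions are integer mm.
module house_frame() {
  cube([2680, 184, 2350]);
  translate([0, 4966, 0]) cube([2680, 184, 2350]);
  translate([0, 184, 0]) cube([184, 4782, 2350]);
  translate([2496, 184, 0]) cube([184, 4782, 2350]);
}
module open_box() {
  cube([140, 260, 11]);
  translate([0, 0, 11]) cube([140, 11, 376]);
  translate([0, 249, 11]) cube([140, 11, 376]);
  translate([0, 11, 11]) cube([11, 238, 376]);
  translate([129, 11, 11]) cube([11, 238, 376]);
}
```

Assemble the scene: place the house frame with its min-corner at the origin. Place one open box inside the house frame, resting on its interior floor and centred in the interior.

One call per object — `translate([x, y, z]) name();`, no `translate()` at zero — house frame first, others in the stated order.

house_frame();
translate([1270, 2445, 0]) open_box();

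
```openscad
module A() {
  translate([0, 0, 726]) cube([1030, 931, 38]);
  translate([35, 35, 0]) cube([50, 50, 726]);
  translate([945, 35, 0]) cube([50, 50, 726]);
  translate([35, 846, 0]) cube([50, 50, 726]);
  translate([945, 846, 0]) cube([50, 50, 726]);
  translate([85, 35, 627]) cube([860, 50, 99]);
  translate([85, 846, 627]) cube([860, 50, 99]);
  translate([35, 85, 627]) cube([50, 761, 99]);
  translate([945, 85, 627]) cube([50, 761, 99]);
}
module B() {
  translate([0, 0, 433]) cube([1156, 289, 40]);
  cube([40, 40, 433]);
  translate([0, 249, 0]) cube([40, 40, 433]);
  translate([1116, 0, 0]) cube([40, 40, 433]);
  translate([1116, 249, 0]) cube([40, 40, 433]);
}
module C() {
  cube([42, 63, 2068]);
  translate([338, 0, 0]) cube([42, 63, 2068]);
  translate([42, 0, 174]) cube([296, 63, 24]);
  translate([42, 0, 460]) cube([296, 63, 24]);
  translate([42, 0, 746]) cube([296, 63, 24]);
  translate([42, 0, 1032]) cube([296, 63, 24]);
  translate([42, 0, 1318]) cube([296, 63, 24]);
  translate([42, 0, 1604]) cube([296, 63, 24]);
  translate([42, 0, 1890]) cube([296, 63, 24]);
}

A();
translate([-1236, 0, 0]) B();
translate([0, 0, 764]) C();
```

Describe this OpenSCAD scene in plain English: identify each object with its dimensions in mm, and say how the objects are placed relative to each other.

A is a rectangular dining table. The top is 1030×931×38 mm with its upper surface at z = 764 mm. It stands on four 50×50 mm square legs, each inset 35 mm from the nearest pair of top edges, running from the floor to the underside of the top. Four apron rails, 50 mm thick and 99 mm tall, run between adjacent legs with their top edges flush with the underside of the top and their outer faces flush with the legs' outer faces.

B is a bench: a 1156×289 mm seat slab, 40 mm thick, top at z = 473 mm, on four 40×40 mm square legs flush with the seat corners and standing on z = 0.

C is a straight ladder. Two 42×63 mm vertical rails, 2068 mm tall, stand 380 mm apart (outside-to-outside) with their front faces coplanar on the −y side. 7 rungs, each 63 mm deep and 24 mm tall, span between the inner faces of the rails, front faces flush with the rails. The lowest rung's underside is at z = 174 mm and rungs are spaced 286 mm apart (underside to underside).

The bench is on the floor beside the table on its −x side. The ladder is on top of the table.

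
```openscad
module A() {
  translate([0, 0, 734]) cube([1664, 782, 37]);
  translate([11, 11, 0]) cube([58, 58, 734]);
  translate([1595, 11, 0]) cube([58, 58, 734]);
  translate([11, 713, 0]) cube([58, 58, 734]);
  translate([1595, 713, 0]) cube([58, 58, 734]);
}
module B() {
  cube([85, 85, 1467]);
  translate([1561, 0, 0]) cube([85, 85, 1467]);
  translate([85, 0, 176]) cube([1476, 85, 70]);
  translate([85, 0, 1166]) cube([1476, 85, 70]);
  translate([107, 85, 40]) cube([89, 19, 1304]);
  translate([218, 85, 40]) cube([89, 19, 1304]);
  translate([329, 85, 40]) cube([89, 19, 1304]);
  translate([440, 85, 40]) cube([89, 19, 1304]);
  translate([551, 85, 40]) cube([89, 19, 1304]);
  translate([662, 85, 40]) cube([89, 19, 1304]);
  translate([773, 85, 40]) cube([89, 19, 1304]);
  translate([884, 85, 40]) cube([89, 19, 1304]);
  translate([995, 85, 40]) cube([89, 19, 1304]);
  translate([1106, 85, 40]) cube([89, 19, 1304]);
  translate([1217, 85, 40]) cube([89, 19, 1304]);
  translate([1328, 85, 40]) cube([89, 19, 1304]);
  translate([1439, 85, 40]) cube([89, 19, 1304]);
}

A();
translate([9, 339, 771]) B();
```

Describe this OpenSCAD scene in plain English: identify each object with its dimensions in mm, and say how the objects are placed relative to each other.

A is a table: top 1664 mm (x) × 782 mm (y), 37 mm thick, upper face at z = 771 mm, on four 58×58 mm square legs, each inset 11 mm from the nearest pair of top edges, running from z = 0 to the bottom of the top.

B is a fence section. Two 85×85 mm posts, 1467 mm tall, stand on the floor with a clear span of 1476 mm between their inner faces. Two horizontal rails of 85×70 mm section span the gap between the posts with their undersides at z = 176 mm and z = 1166 mm, flush with the posts' −y face. 13 pickets, each 89 mm wide, 19 mm thick and 1304 mm tall, are fixed to the +y face of the rails with their bottoms at z = 40 mm, evenly spaced across the span with equal gaps (rounded down to the nearest mm) at the −x end and between each pair — any rounding remainder accumulates at the +x end.

The fence section is on top of the table, centred.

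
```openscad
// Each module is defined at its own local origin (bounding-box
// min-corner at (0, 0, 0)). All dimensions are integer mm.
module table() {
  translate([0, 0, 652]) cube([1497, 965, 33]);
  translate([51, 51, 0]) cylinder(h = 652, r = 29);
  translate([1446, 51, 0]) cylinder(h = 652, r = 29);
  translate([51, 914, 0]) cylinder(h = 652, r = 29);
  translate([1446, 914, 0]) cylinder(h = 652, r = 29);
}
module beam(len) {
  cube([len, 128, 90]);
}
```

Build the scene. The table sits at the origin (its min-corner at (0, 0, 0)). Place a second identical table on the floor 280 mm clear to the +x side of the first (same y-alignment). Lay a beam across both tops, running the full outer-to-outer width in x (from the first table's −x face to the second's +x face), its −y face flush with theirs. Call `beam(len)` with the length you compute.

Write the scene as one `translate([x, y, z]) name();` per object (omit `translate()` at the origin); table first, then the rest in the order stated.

table();
translate([1777, 0, 0]) table();
translate([0, 0, 685]) beam(3274);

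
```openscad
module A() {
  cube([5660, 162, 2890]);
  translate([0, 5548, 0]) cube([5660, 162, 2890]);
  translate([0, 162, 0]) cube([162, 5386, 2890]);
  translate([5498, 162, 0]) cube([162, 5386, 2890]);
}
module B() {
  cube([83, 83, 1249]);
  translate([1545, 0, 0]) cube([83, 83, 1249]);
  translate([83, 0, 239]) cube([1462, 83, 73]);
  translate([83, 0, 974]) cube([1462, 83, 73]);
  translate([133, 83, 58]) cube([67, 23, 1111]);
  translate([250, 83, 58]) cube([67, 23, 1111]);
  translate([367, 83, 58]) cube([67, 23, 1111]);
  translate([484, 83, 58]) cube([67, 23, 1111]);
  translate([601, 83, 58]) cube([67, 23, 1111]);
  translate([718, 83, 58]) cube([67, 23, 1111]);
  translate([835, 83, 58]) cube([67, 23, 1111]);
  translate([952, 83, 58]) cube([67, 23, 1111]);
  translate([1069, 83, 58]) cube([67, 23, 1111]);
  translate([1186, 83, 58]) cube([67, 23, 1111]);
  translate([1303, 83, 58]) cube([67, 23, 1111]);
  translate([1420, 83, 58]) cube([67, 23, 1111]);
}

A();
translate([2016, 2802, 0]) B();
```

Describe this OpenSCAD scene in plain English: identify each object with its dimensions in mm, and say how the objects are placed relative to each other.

A is a box-shaped house frame (walls only): outside footprint 5660×5710 mm, wall height 2890 mm, wall thickness 162 mm. The two y-facing walls run the full x-width; the two x-facing walls fit between the inner faces of the y-facing walls.

B is a fence section. Two 83×83 mm posts, 1249 mm tall, stand on the floor with a clear span of 1462 mm between their inner faces. Two horizontal rails of 83×73 mm section span the gap between the posts with their undersides at z = 239 mm and z = 974 mm, flush with the posts' −y face. 12 pickets, each 67 mm wide, 23 mm thick and 1111 mm tall, are fixed to the +y face of the rails with their bottoms at z = 58 mm, evenly spaced across the span with equal gaps (rounded down to the nearest mm) at the −x end and between each pair — any rounding remainder accumulates at the +x end.

The fence section sits inside the house frame, centred.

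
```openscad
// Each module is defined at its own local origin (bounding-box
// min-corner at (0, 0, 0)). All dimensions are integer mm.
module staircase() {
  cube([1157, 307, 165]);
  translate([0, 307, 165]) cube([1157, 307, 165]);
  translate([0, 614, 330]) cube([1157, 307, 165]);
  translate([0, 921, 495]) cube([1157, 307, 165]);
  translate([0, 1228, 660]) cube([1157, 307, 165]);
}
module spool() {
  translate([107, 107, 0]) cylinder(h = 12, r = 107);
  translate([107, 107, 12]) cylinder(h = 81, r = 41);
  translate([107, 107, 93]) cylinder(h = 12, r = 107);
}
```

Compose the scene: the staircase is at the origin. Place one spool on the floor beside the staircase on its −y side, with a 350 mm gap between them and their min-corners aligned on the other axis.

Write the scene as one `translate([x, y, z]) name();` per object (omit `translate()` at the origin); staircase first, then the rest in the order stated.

staircase();
translate([0, -564, 0]) spool();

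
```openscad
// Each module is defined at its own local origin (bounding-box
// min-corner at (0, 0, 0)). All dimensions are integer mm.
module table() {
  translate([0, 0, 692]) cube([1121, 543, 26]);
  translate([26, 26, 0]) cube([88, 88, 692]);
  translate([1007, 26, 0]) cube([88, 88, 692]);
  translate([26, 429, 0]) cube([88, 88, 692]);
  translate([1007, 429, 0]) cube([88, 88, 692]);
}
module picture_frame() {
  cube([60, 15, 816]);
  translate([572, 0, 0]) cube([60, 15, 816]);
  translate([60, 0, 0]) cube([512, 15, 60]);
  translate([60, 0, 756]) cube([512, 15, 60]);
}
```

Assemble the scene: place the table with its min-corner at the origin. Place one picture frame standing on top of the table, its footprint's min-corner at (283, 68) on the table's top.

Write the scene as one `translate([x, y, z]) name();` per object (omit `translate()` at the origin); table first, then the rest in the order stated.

table();
translate([283, 68, 718]) picture_frame();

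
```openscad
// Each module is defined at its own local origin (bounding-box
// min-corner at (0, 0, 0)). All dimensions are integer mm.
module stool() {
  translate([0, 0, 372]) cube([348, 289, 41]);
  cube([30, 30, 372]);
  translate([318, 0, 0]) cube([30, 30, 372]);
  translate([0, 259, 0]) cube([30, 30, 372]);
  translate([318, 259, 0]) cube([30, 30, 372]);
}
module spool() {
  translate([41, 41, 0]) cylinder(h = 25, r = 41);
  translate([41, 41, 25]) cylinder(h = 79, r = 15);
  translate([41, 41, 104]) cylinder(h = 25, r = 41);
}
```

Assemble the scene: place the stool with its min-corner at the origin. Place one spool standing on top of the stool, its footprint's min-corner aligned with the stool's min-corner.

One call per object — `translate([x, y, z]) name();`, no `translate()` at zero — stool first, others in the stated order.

stool();
translate([0, 0, 413]) spool();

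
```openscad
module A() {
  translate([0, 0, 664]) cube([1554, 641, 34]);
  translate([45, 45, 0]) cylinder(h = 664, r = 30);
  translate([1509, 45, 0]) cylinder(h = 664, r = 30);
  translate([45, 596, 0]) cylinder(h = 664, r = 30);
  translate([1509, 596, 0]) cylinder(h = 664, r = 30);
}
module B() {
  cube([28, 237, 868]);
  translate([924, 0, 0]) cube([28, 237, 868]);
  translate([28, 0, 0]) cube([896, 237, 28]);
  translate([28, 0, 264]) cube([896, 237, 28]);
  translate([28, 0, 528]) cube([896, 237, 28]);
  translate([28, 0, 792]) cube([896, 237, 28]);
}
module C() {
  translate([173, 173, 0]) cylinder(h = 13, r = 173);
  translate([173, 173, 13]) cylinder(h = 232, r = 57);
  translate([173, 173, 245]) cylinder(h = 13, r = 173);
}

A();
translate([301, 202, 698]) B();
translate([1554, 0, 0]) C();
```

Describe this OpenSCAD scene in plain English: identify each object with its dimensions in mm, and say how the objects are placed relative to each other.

A is a table: top 1554 mm (x) × 641 mm (y), 34 mm thick, upper face at z = 698 mm, on four round legs of 60 mm diameter, each leg's bounding box inset 15 mm from the nearest pair of top edges, running from z = 0 to the bottom of the top.

B is a bookshelf 952 mm wide overall, 237 mm deep and 868 mm tall. The two sides are 28 mm thick vertical panels. 4 horizontal shelves of 28 mm thickness span between the inner faces of the sides; the lowest shelf sits on the floor and shelves are stacked with a clear vertical gap of 236 mm between each pair.

C is a spool: two coaxial disc flanges of radius 173 mm and thickness 13 mm, joined by a core cylinder of radius 57 mm and height 232 mm. The lower flange rests on z = 0 and the three cylinders share a vertical axis.

The bookshelf is on top of the table, centred. The spool is against the table's +x side, with their −y faces flush.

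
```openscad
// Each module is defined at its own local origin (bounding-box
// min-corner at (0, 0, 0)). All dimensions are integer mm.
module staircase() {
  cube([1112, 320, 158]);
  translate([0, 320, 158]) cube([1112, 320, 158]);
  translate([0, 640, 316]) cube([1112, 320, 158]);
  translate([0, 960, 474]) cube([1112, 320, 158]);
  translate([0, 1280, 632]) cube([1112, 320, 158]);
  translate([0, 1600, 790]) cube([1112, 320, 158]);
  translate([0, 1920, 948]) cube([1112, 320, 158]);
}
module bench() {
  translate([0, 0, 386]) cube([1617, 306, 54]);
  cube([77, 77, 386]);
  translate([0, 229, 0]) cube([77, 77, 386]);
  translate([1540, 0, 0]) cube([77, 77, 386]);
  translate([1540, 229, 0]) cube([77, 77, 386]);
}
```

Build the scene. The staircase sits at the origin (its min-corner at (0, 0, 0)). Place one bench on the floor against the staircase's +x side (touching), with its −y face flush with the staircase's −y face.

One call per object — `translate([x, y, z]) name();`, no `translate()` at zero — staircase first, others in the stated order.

staircase();
translate([1112, 0, 0]) bench();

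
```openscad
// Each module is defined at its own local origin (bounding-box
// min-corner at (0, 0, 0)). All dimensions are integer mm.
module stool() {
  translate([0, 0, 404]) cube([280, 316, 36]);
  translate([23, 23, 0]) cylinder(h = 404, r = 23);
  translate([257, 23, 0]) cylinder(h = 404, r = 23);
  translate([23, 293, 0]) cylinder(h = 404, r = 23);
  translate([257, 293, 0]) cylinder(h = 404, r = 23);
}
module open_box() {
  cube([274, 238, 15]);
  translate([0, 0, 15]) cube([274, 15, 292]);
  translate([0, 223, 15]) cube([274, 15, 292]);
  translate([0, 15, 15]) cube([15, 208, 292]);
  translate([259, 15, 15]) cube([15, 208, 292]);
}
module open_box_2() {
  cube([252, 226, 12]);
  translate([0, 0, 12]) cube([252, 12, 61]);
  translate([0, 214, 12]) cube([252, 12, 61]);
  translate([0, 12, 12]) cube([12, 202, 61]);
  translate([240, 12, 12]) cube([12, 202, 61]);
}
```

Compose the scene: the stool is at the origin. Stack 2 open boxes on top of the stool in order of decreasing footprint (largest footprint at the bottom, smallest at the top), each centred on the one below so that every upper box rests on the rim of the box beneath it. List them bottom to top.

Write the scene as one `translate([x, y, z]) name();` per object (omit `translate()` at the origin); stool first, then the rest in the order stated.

stool();
translate([3, 39, 440]) open_box();
translate([14, 45, 747]) open_box_2();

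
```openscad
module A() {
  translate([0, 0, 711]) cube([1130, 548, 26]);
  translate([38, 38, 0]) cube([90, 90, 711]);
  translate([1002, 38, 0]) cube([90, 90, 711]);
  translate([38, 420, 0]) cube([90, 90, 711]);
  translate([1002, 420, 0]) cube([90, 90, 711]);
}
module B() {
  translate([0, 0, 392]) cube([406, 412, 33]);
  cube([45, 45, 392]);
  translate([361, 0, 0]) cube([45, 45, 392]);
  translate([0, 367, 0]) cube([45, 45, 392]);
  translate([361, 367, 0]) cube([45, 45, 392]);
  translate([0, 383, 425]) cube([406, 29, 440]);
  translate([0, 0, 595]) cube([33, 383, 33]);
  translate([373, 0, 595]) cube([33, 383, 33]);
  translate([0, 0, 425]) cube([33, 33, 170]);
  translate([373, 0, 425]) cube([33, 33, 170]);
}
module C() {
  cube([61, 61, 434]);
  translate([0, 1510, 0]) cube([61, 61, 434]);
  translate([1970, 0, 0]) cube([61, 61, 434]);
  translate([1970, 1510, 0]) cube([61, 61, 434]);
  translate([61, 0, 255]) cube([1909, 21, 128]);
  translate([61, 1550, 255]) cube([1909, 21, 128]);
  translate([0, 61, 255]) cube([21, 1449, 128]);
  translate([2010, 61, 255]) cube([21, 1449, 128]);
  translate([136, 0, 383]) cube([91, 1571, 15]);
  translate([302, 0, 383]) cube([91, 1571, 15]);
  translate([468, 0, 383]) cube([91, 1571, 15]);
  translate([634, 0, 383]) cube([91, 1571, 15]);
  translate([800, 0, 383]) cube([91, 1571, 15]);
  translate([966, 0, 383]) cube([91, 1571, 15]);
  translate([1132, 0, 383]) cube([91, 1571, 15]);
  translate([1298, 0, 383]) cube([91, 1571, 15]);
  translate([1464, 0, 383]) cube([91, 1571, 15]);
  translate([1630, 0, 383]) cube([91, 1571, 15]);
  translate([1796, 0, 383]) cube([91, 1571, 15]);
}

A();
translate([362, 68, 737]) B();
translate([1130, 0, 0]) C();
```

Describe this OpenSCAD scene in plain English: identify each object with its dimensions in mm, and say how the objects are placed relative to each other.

A is a table: top 1130 mm (x) × 548 mm (y), 26 mm thick, upper face at z = 737 mm, on four 90×90 mm square legs, each inset 38 mm from the nearest pair of top edges, running from z = 0 to the bottom of the top.

B is a chair: 406×412 mm seat, 33 mm thick, top at z = 425 mm, on four 45 mm square corner legs flush with the seat edges. A 29 mm thick backrest slab spans the full seat width, extending 440 mm above the seat top, its back face flush with the seat's +y edge. Two armrests of 33×33 mm section run along each side from the seat's front edge to the front of the backrest, top faces 203 mm above the seat top and outer faces flush with the seat's x-edges; a 33×33 mm post under the front of each armrest stands on the seat at the front corner.

C is a bed frame 2031 mm long (x) by 1571 mm wide (y). Four 61×61 mm corner posts, 434 mm tall, at the corners of the footprint. Four rails of 21 mm thickness and 128 mm height run between adjacent posts with their undersides at z = 255 mm, their outer faces flush with the outside of the frame (the two x-running rails run between the posts' inner faces; the two y-running rails run between the posts' inner faces). 11 slats, each 91 mm wide (x) and 15 mm thick, lie across the top of the two x-running rails, running the full 1571 mm width of the frame in y; the slats are evenly spaced along x between the inner faces of the end posts with equal gaps (rounded down to the nearest mm) at the −x end and between each pair — any rounding remainder accumulates at the +x end.

The chair is on top of the table, centred. The bed frame is against the table's +x side, with their −y faces flush.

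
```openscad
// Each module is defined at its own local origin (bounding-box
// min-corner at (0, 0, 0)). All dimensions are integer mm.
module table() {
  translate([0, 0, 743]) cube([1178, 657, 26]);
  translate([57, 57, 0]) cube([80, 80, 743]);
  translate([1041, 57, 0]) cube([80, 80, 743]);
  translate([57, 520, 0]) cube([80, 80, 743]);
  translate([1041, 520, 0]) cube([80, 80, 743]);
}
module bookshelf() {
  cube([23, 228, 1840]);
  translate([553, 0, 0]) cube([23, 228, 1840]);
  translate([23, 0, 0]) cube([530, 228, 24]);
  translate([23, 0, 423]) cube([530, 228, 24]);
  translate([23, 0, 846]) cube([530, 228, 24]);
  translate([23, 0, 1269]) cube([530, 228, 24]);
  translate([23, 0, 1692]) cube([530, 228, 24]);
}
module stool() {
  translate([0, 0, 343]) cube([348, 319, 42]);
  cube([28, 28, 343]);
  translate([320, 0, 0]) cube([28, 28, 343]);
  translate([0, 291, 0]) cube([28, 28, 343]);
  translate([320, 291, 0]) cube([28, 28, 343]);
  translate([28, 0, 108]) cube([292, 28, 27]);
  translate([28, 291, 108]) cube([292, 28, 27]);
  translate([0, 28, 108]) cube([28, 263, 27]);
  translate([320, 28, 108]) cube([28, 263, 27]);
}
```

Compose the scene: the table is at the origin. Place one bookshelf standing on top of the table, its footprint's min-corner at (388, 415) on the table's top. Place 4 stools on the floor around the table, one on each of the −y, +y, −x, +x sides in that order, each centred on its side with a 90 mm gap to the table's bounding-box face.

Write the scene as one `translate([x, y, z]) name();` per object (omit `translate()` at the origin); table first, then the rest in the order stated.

table();
translate([388, 415, 769]) bookshelf();
translate([415, -409, 0]) stool();
translate([415, 747, 0]) stool();
translate([-438, 169, 0]) stool();
translate([1268, 169, 0]) stool();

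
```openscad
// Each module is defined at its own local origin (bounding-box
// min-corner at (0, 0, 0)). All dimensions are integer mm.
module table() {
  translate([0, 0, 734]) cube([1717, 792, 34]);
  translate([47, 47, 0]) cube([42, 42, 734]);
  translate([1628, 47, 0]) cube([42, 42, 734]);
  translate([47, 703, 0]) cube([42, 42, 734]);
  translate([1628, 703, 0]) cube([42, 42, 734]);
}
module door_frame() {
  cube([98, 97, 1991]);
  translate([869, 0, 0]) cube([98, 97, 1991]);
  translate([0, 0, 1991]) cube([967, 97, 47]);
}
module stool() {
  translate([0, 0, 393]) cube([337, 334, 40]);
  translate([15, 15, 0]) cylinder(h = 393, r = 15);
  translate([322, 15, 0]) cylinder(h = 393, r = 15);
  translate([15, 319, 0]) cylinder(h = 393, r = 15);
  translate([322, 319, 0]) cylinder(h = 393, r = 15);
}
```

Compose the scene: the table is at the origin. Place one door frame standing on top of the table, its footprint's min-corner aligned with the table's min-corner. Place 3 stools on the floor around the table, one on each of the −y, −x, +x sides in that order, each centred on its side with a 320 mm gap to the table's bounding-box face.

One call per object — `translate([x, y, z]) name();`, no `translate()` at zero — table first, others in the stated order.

table();
translate([0, 0, 768]) door_frame();
translate([690, -654, 0]) stool();
translate([-657, 229, 0]) stool();
translate([2037, 229, 0]) stool();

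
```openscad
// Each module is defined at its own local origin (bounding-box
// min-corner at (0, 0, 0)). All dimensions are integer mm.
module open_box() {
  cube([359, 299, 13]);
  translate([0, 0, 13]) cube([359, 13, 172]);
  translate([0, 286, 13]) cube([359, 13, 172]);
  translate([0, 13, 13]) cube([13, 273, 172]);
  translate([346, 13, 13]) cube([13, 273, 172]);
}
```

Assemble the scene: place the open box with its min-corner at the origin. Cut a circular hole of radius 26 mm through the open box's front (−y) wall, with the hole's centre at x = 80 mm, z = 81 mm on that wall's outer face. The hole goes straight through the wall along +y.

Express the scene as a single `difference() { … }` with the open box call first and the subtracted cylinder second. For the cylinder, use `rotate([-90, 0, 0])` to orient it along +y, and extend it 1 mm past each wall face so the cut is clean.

difference() {
  open_box();
  translate([80, -1, 81]) rotate([-90, 0, 0]) cylinder(h = 15, r = 26);
}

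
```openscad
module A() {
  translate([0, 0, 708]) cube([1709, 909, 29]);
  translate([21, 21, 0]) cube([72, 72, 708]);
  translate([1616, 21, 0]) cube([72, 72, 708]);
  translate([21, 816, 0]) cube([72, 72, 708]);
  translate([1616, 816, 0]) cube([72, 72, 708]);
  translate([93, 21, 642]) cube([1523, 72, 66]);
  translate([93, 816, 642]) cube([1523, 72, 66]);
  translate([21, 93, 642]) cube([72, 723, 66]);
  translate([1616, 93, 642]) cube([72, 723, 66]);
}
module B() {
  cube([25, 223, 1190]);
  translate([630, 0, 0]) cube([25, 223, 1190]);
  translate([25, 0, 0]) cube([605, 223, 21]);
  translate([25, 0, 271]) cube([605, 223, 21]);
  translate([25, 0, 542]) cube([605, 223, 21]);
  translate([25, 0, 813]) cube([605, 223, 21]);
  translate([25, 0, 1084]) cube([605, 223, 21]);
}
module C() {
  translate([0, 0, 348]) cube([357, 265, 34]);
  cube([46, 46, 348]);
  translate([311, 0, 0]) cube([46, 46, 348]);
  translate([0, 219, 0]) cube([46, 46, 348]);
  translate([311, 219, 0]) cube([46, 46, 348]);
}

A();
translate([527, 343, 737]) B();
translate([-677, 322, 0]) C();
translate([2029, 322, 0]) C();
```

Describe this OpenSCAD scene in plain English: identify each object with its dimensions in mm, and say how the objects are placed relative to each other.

A is a table: top 1709 mm (x) × 909 mm (y), 29 mm thick, upper face at z = 737 mm, on four 72×72 mm square legs, each inset 21 mm from the nearest pair of top edges, running from z = 0 to the bottom of the top. Four apron rails, 72 mm thick and 66 mm tall, run between adjacent legs with their top edges flush with the underside of the top and their outer faces flush with the legs' outer faces.

B is an open bookshelf. Two side panels, each 25 mm thick, 223 mm deep and 1190 mm tall, stand 655 mm apart (outside-to-outside). Between them sit 5 shelves, each 21 mm thick and 223 mm deep, spanning the full gap between the sides. The bottom shelf rests on the floor (its underside at z = 0) and the clear gap between one shelf's top and the next shelf's underside is 250 mm.

C is a four-legged stool. The seat is 357×265 mm, 34 mm thick, top at z = 382 mm. It stands on four square legs, each 46×46 mm in cross-section, from z = 0 to the seat underside, each flush with a corner of the seat.

The bookshelf is on top of the table, centred. Two stools sit around the table at the −x, +x sides.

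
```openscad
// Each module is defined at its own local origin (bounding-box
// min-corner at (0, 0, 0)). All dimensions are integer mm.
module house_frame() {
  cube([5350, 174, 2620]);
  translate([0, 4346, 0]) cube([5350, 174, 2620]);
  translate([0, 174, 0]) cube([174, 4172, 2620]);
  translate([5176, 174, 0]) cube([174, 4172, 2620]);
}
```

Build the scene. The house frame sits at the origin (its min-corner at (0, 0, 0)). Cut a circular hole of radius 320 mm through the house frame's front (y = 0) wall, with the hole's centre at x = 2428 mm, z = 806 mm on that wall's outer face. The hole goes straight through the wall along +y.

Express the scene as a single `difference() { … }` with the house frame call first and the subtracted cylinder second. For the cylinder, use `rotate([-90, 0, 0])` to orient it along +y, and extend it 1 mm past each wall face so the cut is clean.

difference() {
  house_frame();
  translate([2428, -1, 806]) rotate([-90, 0, 0]) cylinder(h = 176, r = 320);
}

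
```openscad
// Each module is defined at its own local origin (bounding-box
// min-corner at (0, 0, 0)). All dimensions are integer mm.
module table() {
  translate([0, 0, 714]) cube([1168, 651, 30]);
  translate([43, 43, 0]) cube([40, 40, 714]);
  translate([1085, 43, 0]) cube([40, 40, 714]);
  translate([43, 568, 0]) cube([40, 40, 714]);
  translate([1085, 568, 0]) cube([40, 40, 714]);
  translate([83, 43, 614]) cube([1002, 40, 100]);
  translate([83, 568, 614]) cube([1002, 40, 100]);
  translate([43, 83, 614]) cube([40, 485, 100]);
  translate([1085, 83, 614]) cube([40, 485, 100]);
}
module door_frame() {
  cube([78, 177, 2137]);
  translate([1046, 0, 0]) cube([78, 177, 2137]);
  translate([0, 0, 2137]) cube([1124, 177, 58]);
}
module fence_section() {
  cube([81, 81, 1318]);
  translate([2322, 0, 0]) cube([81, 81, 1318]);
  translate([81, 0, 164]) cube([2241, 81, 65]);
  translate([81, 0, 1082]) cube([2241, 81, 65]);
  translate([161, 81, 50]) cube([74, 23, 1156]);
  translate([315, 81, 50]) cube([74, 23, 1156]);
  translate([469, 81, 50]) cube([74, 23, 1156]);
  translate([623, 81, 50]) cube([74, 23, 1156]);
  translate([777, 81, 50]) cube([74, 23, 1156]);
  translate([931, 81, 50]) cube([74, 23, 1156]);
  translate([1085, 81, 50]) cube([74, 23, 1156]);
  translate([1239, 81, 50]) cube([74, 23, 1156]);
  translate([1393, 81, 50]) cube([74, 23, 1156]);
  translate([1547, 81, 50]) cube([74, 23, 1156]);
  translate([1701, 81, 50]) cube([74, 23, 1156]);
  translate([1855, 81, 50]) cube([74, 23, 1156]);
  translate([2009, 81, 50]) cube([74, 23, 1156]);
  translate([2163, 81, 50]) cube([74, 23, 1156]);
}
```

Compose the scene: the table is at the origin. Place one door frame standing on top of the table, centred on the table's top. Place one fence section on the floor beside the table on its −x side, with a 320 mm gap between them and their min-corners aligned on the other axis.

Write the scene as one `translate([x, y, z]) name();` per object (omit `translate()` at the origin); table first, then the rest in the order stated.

table();
translate([22, 237, 744]) door_frame();
translate([-2723, 0, 0]) fence_section();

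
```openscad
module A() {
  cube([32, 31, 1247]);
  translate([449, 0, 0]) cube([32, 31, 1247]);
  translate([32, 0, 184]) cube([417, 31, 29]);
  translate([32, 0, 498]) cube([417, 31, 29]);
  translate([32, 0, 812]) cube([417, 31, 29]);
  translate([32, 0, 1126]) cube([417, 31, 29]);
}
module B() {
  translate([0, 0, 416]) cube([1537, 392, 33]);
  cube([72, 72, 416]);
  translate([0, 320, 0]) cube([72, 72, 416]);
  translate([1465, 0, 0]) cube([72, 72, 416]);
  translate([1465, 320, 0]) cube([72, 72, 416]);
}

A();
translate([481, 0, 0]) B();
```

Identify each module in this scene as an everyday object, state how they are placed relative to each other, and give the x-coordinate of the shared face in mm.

A is a ladder. B is a bench. The bench is against the ladder's +x side, with their −y faces flush. The x-coordinate of the shared face is 481 mm.

The ladder's +x face and the bench's −x face are both at x = 481 mm.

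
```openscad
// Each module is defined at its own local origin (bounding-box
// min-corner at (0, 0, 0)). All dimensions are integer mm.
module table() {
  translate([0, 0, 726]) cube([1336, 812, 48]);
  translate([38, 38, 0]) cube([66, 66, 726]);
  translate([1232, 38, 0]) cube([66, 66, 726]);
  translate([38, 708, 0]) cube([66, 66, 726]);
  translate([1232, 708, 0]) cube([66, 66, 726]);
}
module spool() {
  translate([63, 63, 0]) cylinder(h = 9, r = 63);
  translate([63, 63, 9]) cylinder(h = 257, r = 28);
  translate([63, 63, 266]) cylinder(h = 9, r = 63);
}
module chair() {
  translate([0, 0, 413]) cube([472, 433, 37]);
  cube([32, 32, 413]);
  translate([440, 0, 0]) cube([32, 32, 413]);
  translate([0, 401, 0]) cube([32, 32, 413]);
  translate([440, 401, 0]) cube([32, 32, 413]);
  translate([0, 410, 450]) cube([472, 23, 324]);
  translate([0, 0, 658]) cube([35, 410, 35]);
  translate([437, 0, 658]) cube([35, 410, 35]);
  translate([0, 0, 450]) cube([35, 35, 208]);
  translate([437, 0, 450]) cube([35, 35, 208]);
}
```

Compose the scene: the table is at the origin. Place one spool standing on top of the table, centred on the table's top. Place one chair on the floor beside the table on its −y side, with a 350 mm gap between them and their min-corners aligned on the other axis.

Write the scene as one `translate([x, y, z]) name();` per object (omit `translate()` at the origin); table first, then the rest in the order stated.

table();
translate([605, 343, 774]) spool();
translate([0, -783, 0]) chair();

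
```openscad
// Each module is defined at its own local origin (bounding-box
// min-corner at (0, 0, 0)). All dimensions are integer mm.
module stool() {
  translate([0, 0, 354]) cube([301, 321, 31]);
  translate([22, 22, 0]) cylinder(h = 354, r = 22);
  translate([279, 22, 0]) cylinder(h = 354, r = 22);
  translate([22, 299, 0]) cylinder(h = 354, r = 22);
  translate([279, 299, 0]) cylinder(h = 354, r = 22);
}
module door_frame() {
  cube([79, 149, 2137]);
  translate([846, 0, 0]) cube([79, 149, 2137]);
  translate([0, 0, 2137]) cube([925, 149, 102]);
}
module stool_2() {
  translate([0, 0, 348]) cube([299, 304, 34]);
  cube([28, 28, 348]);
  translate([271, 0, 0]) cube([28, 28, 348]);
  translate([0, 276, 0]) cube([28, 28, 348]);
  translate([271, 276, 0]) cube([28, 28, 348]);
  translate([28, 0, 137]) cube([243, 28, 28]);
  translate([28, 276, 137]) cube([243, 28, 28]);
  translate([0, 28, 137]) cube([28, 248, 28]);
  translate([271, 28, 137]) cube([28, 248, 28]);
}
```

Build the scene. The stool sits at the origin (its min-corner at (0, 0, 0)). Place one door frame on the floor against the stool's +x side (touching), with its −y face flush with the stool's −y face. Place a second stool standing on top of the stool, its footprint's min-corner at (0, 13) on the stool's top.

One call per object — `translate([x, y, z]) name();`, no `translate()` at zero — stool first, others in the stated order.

stool();
translate([301, 0, 0]) door_frame();
translate([0, 13, 385]) stool_2();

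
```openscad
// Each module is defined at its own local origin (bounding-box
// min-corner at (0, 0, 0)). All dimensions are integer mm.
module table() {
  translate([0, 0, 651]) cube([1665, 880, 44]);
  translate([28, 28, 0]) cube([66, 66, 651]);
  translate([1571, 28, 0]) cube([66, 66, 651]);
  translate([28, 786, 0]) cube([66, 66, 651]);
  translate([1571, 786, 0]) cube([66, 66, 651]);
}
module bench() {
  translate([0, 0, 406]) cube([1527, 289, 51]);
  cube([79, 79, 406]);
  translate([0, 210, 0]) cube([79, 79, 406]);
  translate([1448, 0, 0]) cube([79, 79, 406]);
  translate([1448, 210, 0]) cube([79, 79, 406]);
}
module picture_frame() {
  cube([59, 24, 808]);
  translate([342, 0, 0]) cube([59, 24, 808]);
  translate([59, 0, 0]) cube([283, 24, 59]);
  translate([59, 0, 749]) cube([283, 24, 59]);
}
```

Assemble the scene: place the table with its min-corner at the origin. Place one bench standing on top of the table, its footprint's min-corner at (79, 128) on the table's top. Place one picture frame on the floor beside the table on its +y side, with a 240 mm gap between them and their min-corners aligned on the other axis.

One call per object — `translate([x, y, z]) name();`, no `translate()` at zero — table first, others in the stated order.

table();
translate([79, 128, 695]) bench();
translate([0, 1120, 0]) picture_frame();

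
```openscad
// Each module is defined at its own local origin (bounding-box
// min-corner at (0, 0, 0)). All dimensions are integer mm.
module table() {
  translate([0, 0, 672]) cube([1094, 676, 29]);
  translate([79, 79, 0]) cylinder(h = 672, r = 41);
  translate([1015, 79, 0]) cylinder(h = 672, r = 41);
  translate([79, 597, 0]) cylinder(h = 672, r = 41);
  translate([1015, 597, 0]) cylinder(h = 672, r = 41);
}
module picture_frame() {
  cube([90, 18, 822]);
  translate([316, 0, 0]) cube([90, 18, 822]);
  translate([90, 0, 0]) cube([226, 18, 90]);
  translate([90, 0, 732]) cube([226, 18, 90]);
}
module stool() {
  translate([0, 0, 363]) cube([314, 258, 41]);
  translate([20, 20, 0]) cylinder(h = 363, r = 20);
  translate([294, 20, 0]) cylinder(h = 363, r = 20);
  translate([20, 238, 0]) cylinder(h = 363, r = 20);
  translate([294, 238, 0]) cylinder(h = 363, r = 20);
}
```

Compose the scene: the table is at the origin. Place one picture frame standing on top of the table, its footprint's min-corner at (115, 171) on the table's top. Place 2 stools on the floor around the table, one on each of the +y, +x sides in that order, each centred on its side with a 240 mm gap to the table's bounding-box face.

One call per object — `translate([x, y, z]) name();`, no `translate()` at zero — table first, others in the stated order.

table();
translate([115, 171, 701]) picture_frame();
translate([390, 916, 0]) stool();
translate([1334, 209, 0]) stool();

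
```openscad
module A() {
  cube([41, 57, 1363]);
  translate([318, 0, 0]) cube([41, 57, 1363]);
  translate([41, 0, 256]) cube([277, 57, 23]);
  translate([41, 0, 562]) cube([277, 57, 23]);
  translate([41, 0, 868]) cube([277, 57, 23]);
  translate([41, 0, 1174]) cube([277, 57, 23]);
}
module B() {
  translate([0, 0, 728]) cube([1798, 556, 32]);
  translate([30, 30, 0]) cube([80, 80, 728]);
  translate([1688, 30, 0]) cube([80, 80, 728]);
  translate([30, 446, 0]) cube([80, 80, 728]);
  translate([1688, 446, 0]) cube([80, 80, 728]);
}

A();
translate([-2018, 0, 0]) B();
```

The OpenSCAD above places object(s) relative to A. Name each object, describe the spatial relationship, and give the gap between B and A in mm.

A is a ladder. B is a table. The table is on the floor beside the ladder on its −x side. The gap between the table and the ladder is 220 mm.

The table's nearest face is 220 mm from the ladder's −x face.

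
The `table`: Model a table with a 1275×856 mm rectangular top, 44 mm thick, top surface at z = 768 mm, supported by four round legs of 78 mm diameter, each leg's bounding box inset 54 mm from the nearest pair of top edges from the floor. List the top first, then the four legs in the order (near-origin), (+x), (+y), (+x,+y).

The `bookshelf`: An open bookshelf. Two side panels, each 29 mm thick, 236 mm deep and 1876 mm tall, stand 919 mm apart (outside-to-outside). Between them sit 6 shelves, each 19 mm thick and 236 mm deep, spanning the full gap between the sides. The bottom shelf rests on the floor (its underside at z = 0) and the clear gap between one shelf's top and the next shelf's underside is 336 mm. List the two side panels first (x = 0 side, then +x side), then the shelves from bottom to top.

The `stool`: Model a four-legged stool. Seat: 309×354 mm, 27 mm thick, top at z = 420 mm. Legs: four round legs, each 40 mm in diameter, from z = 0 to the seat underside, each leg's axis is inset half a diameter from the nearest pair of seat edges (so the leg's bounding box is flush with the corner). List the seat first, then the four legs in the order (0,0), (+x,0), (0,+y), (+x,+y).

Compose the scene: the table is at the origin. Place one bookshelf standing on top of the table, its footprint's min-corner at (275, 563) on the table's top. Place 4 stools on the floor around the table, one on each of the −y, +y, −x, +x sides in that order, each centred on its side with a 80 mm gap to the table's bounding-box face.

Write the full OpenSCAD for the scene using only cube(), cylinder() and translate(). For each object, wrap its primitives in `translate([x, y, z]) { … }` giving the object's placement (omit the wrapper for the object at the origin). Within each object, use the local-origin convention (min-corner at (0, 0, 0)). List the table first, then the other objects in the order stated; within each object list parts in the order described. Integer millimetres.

translate([0, 0, 724]) cube([1275, 856, 44]);
translate([93, 93, 0]) cylinder(h = 724, r = 39);
translate([1182, 93, 0]) cylinder(h = 724, r = 39);
translate([93, 763, 0]) cylinder(h = 724, r = 39);
translate([1182, 763, 0]) cylinder(h = 724, r = 39);
translate([275, 563, 768]) {
  cube([29, 236, 1876]);
  translate([890, 0, 0]) cube([29, 236, 1876]);
  translate([29, 0, 0]) cube([861, 236, 19]);
  translate([29, 0, 355]) cube([861, 236, 19]);
  translate([29, 0, 710]) cube([861, 236, 19]);
  translate([29, 0, 1065]) cube([861, 236, 19]);
  translate([29, 0, 1420]) cube([861, 236, 19]);
  translate([29, 0, 1775]) cube([861, 236, 19]);
}
translate([483, -434, 0]) {
  translate([0, 0, 393]) cube([309, 354, 27]);
  translate([20, 20, 0]) cylinder(h = 393, r = 20);
  translate([289, 20, 0]) cylinder(h = 393, r = 20);
  translate([20, 334, 0]) cylinder(h = 393, r = 20);
  translate([289, 334, 0]) cylinder(h = 393, r = 20);
}
translate([483, 936, 0]) {
  translate([0, 0, 393]) cube([309, 354, 27]);
  translate([20, 20, 0]) cylinder(h = 393, r = 20);
  translate([289, 20, 0]) cylinder(h = 393, r = 20);
  translate([20, 334, 0]) cylinder(h = 393, r = 20);
  translate([289, 334, 0]) cylinder(h = 393, r = 20);
}
translate([-389, 251, 0]) {
  translate([0, 0, 393]) cube([309, 354, 27]);
  translate([20, 20, 0]) cylinder(h = 393, r = 20);
  translate([289, 20, 0]) cylinder(h = 393, r = 20);
  translate([20, 334, 0]) cylinder(h = 393, r = 20);
  translate([289, 334, 0]) cylinder(h = 393, r = 20);
}
translate([1355, 251, 0]) {
  translate([0, 0, 393]) cube([309, 354, 27]);
  translate([20, 20, 0]) cylinder(h = 393, r = 20);
  translate([289, 20, 0]) cylinder(h = 393, r = 20);
  translate([20, 334, 0]) cylinder(h = 393, r = 20);
  translate([289, 334, 0]) cylinder(h = 393, r = 20);
}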